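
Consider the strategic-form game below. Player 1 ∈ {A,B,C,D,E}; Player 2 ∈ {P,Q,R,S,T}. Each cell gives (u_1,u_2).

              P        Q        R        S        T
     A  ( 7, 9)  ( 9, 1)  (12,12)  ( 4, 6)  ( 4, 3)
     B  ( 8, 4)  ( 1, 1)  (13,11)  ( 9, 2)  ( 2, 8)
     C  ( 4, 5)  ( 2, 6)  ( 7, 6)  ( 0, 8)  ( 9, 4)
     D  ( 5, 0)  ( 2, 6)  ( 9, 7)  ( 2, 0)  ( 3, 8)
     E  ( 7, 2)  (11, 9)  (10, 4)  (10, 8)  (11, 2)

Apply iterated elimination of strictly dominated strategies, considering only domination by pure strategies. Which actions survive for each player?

P1 drop C (E beats it: P:7>4 Q:11>2 R:10>7 S:10>0 T:11>9)
P1 drop D (A beats it: P:7>5 Q:9>2 R:12>9 S:4>2 T:4>3)
P2 drop P (R beats it: A:12>9 B:11>4 E:4>2)
P2 drop T (R beats it: A:12>3 B:11>8 E:4>2)
P1→{A,B,E} P2→{Q,R,S}

Survivors P1:{A,B,E} P2:{Q,R,S}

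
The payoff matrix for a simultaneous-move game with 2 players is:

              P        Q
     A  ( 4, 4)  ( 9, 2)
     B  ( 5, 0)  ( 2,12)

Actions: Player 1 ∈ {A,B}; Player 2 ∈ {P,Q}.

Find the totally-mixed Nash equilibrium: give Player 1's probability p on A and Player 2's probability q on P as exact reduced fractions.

P1 indiff ⇒ q·4+(1-q)·9 = q·5+(1-q)·2 ⇒ q(-1) = (1-q)(-7) ⇒ q = 7/8
P2 indiff ⇒ p·4+(1-p)·0 = p·2+(1-p)·12 ⇒ p(2) = (1-p)(12) ⇒ p = 6/7

P1 mixes 6/7 on A; P2 mixes 7/8 on P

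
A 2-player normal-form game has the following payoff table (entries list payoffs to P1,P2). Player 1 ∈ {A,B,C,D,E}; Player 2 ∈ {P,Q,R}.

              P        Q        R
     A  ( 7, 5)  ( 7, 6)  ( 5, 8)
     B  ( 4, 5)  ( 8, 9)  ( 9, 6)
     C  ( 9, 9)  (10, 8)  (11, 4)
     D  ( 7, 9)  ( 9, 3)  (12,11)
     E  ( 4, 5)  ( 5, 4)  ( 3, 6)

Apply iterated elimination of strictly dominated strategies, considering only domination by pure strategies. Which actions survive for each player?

IESDS → P1:{C,D} P2:{P,R}

P1 drop A (C beats it: P:9>7 Q:10>7 R:11>5)
P1 drop B (C beats it: P:9>4 Q:10>8 R:11>9)
P1 drop E (C beats it: P:9>4 Q:10>5 R:11>3)
P2 drop Q (P beats it: C:9>8 D:9>3)
P1→{C,D} P2→{P,R}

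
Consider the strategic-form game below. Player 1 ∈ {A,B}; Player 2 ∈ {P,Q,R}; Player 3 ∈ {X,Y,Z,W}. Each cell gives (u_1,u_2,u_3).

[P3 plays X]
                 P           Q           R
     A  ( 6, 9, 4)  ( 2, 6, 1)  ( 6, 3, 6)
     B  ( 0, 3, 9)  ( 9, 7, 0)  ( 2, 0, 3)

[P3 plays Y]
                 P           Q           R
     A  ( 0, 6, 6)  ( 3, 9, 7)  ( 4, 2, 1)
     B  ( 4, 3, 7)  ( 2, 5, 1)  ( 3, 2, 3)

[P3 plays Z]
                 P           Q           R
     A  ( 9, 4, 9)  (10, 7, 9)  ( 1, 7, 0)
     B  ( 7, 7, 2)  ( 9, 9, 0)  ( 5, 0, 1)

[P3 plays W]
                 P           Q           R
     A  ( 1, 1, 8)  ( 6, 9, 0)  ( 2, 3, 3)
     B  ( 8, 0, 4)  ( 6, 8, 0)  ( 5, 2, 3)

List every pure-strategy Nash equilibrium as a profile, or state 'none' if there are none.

(A,P,X): not NE [P3→Z gives 9>4]
(A,P,Y): not NE [P1→B gives 4>0; P2→Q gives 9>6; P3→Z gives 9>6]
(A,P,Z): not NE [P2→R gives 7>4]
(A,P,W): not NE [P1→B gives 8>1; P2→Q gives 9>1; P3→Z gives 9>8]
(A,Q,X): not NE [P1→B gives 9>2; P2→P gives 9>6; P3→Z gives 9>1]
(A,Q,Y): not NE [P3→Z gives 9>7]
(A,Q,Z): NE
(A,Q,W): not NE [P3→Z gives 9>0]
(A,R,X): not NE [P2→P gives 9>3]
(A,R,Y): not NE [P2→Q gives 9>2; P3→X gives 6>1]
(A,R,Z): not NE [P1→B gives 5>1; P3→X gives 6>0]
(A,R,W): not NE [P1→B gives 5>2; P2→Q gives 9>3; P3→X gives 6>3]
(B,P,X): not NE [P1→A gives 6>0; P2→Q gives 7>3]
(B,P,Y): not NE [P2→Q gives 5>3; P3→X gives 9>7]
(B,P,Z): not NE [P1→A gives 9>7; P2→Q gives 9>7; P3→X gives 9>2]
(B,P,W): not NE [P2→Q gives 8>0; P3→X gives 9>4]
(B,Q,X): not NE [P3→Y gives 1>0]
(B,Q,Y): not NE [P1→A gives 3>2]
(B,Q,Z): not NE [P1→A gives 10>9; P3→Y gives 1>0]
(B,Q,W): not NE [P3→Y gives 1>0]
(B,R,X): not NE [P1→A gives 6>2; P2→Q gives 7>0]
(B,R,Y): not NE [P1→A gives 4>3; P2→Q gives 5>2]
(B,R,Z): not NE [P2→Q gives 9>0; P3→W gives 3>1]
(B,R,W): not NE [P2→Q gives 8>2]

PSNE = {(A,Q,Z)}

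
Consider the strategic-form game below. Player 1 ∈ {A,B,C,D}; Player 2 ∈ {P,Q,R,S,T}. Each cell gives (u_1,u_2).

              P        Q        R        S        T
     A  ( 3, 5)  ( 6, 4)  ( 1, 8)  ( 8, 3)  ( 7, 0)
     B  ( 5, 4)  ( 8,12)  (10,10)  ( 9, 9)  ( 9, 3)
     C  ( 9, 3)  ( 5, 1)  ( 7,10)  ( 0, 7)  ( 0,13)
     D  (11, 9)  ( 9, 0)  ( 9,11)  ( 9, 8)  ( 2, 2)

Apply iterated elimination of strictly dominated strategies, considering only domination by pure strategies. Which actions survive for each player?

IESDS → P1:{B,D} P2:{Q,R}

P1 drop A (B beats it: P:5>3 Q:8>6 R:10>1 S:9>8 T:9>7)
P1 drop C (D beats it: P:11>9 Q:9>5 R:9>7 S:9>0 T:2>0)
P2 drop P (R beats it: B:10>4 D:11>9)
P2 drop S (R beats it: B:10>9 D:11>8)
P2 drop T (R beats it: B:10>3 D:11>2)
P1→{B,D} P2→{Q,R}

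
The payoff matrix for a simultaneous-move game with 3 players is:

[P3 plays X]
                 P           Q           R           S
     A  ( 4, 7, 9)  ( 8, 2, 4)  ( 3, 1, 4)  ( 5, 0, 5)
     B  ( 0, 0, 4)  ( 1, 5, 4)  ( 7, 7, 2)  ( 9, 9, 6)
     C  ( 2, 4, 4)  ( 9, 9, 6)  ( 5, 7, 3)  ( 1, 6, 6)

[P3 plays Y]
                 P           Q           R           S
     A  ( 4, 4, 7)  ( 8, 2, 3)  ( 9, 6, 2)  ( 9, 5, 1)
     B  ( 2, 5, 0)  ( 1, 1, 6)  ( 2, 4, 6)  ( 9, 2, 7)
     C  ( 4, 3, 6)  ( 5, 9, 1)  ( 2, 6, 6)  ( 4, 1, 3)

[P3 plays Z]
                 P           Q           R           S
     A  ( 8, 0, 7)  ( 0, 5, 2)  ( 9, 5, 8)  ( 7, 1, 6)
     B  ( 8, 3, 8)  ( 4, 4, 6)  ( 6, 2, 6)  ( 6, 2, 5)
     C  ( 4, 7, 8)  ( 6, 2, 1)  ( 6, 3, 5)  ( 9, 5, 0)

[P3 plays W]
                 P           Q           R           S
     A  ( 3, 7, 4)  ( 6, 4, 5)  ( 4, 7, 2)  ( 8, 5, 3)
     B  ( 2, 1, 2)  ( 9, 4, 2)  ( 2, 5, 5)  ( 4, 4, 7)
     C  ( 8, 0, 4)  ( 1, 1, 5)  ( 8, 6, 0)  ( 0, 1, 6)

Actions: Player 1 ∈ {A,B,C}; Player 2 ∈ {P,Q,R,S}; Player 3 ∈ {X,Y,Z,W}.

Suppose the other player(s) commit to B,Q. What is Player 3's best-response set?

argmax u_3 = {Y,Z}

u_3(X vs B,Q) = 4
u_3(Y vs B,Q) = 6
u_3(Z vs B,Q) = 6
u_3(W vs B,Q) = 2
max payoff 6 at {Y,Z}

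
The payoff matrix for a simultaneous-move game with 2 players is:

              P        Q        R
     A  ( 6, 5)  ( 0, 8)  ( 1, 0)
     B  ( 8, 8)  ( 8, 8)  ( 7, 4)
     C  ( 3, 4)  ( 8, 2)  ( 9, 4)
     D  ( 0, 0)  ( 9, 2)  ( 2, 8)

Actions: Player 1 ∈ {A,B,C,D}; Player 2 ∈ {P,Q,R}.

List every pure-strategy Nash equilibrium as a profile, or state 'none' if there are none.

PSNE = {(B,P), (C,R)}

(A,P): not NE [P1→B gives 8>6; P2→Q gives 8>5]
(A,Q): not NE [P1→D gives 9>0]
(A,R): not NE [P1→C gives 9>1; P2→Q gives 8>0]
(B,P): NE
(B,Q): not NE [P1→D gives 9>8]
(B,R): not NE [P1→C gives 9>7; P2→Q gives 8>4]
(C,P): not NE [P1→B gives 8>3]
(C,Q): not NE [P1→D gives 9>8; P2→R gives 4>2]
(C,R): NE
(D,P): not NE [P1→B gives 8>0; P2→R gives 8>0]
(D,Q): not NE [P2→R gives 8>2]
(D,R): not NE [P1→C gives 9>2]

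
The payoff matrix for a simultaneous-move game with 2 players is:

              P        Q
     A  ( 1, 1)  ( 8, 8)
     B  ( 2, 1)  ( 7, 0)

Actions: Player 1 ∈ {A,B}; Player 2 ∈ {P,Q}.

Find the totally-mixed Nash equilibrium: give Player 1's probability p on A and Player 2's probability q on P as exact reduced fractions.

p=1/8, q=1/2

P1 indiff ⇒ q·1+(1-q)·8 = q·2+(1-q)·7 ⇒ q(-1) = (1-q)(-1) ⇒ q = 1/2
P2 indiff ⇒ p·1+(1-p)·1 = p·8+(1-p)·0 ⇒ p(-7) = (1-p)(-1) ⇒ p = 1/8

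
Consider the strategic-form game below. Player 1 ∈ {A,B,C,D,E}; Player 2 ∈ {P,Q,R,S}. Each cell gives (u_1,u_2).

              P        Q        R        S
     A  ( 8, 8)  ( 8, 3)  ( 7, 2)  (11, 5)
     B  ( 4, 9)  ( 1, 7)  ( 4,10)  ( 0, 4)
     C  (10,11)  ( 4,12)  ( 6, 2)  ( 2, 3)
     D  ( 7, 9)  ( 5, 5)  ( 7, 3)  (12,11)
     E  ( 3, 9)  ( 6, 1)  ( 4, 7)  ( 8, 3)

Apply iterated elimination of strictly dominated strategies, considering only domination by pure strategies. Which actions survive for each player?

Survivors P1:{A,C,D} P2:{P,Q,S}

P1 drop B (A beats it: P:8>4 Q:8>1 R:7>4 S:11>0)
P1 drop E (A beats it: P:8>3 Q:8>6 R:7>4 S:11>8)
P2 drop R (P beats it: A:8>2 C:11>2 D:9>3)
P1→{A,C,D} P2→{P,Q,S}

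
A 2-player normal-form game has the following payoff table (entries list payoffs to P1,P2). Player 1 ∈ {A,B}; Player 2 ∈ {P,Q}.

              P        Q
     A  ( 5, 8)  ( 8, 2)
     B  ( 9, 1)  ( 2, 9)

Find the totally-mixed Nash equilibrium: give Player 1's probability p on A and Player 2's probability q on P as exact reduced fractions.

P1 indiff ⇒ q·5+(1-q)·8 = q·9+(1-q)·2 ⇒ q(-4) = (1-q)(-6) ⇒ q = 3/5
P2 indiff ⇒ p·8+(1-p)·1 = p·2+(1-p)·9 ⇒ p(6) = (1-p)(8) ⇒ p = 4/7

P1 mixes 4/7 on A; P2 mixes 3/5 on P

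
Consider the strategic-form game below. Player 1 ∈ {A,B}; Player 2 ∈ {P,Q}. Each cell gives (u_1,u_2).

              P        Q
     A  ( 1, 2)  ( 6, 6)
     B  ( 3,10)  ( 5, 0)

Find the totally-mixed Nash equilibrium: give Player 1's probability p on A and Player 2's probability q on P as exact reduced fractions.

P1 indiff ⇒ q·1+(1-q)·6 = q·3+(1-q)·5 ⇒ q(-2) = (1-q)(-1) ⇒ q = 1/3
P2 indiff ⇒ p·2+(1-p)·10 = p·6+(1-p)·0 ⇒ p(-4) = (1-p)(-10) ⇒ p = 5/7

(p,q) = (5/7, 1/3)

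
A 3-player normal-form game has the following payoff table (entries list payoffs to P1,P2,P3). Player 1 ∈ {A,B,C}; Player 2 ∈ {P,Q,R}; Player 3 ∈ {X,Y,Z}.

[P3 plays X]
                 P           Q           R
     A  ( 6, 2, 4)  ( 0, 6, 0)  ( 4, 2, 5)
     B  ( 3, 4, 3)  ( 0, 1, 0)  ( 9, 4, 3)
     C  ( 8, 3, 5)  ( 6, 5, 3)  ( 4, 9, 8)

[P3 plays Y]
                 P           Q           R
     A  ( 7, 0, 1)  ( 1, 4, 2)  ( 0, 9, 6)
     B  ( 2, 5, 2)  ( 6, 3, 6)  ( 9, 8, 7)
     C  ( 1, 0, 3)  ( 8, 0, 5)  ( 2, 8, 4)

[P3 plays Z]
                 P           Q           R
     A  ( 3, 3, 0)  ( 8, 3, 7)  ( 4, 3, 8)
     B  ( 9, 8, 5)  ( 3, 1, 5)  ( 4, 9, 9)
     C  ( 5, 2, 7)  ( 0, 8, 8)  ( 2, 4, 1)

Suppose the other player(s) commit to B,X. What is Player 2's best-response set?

P2 best: {P,R}

u_2(P vs B,X) = 4
u_2(Q vs B,X) = 1
u_2(R vs B,X) = 4
max payoff 4 at {P,R}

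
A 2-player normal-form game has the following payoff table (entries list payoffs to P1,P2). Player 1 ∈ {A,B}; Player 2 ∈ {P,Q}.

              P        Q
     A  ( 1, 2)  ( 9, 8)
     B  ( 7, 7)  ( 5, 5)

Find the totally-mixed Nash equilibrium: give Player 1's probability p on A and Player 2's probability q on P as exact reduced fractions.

P1 indiff ⇒ q·1+(1-q)·9 = q·7+(1-q)·5 ⇒ q(-6) = (1-q)(-4) ⇒ q = 2/5
P2 indiff ⇒ p·2+(1-p)·7 = p·8+(1-p)·5 ⇒ p(-6) = (1-p)(-2) ⇒ p = 1/4

P1 mixes 1/4 on A; P2 mixes 2/5 on P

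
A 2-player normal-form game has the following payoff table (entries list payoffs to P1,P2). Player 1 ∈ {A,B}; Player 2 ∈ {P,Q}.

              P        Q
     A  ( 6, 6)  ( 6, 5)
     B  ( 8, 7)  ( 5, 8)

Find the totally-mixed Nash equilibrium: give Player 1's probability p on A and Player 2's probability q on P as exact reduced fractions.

(p,q) = (1/2, 1/3)

P1 indiff ⇒ q·6+(1-q)·6 = q·8+(1-q)·5 ⇒ q(-2) = (1-q)(-1) ⇒ q = 1/3
P2 indiff ⇒ p·6+(1-p)·7 = p·5+(1-p)·8 ⇒ p(1) = (1-p)(1) ⇒ p = 1/2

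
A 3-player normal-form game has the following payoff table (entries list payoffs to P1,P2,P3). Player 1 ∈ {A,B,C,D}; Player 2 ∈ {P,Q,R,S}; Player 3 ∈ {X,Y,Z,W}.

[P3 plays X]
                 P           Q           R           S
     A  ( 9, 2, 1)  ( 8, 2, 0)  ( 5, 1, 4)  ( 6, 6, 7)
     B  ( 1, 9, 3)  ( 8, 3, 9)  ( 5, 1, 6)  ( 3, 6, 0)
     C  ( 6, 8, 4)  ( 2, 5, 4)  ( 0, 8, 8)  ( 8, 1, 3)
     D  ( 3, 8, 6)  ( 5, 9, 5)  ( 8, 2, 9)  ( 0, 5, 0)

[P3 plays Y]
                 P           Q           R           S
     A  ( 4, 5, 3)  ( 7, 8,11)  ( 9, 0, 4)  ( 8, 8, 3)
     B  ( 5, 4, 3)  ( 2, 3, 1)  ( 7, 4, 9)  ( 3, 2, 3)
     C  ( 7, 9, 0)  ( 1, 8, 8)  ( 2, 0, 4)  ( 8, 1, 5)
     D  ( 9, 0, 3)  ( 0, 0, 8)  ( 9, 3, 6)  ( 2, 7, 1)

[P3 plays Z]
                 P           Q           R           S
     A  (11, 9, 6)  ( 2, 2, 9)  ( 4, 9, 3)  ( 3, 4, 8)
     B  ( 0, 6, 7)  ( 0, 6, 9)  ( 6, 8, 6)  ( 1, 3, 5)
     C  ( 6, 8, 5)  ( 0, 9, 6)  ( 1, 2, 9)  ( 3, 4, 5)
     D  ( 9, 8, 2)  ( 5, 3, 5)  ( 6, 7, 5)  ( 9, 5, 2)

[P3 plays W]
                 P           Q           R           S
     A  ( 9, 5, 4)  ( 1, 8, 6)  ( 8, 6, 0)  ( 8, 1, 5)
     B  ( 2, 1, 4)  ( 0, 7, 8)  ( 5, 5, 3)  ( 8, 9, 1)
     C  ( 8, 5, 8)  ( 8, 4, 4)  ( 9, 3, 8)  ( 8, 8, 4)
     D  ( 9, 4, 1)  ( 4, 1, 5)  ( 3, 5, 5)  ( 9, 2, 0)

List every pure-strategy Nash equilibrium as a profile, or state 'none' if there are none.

(A,P,X): not NE [P2→S gives 6>2; P3→Z gives 6>1]
(A,P,Y): not NE [P1→D gives 9>4; P2→S gives 8>5; P3→Z gives 6>3]
(A,P,Z): NE
(A,P,W): not NE [P2→Q gives 8>5; P3→Z gives 6>4]
(A,Q,X): not NE [P2→S gives 6>2; P3→Y gives 11>0]
(A,Q,Y): NE
(A,Q,Z): not NE [P1→D gives 5>2; P2→R gives 9>2; P3→Y gives 11>9]
(A,Q,W): not NE [P1→C gives 8>1; P3→Y gives 11>6]
(A,R,X): not NE [P1→D gives 8>5; P2→S gives 6>1]
(A,R,Y): not NE [P2→S gives 8>0]
(A,R,Z): not NE [P1→D gives 6>4; P3→Y gives 4>3]
(A,R,W): not NE [P1→C gives 9>8; P2→Q gives 8>6; P3→Y gives 4>0]
(A,S,X): not NE [P1→C gives 8>6; P3→Z gives 8>7]
(A,S,Y): not NE [P3→Z gives 8>3]
(A,S,Z): not NE [P1→D gives 9>3; P2→R gives 9>4]
(A,S,W): not NE [P1→D gives 9>8; P2→Q gives 8>1; P3→Z gives 8>5]
(B,P,X): not NE [P1→A gives 9>1; P3→Z gives 7>3]
(B,P,Y): not NE [P1→D gives 9>5; P3→Z gives 7>3]
(B,P,Z): not NE [P1→A gives 11>0; P2→R gives 8>6]
(B,P,W): not NE [P1→D gives 9>2; P2→S gives 9>1; P3→Z gives 7>4]
(B,Q,X): not NE [P2→P gives 9>3]
(B,Q,Y): not NE [P1→A gives 7>2; P2→R gives 4>3; P3→Z gives 9>1]
(B,Q,Z): not NE [P1→D gives 5>0; P2→R gives 8>6]
(B,Q,W): not NE [P1→C gives 8>0; P2→S gives 9>7; P3→Z gives 9>8]
(B,R,X): not NE [P1→D gives 8>5; P2→P gives 9>1; P3→Y gives 9>6]
(B,R,Y): not NE [P1→D gives 9>7]
(B,R,Z): not NE [P3→Y gives 9>6]
(B,R,W): not NE [P1→C gives 9>5; P2→S gives 9>5; P3→Y gives 9>3]
(B,S,X): not NE [P1→C gives 8>3; P2→P gives 9>6; P3→Z gives 5>0]
(B,S,Y): not NE [P1→C gives 8>3; P2→R gives 4>2; P3→Z gives 5>3]
(B,S,Z): not NE [P1→D gives 9>1; P2→R gives 8>3]
(B,S,W): not NE [P1→D gives 9>8; P3→Z gives 5>1]
(C,P,X): not NE [P1→A gives 9>6; P3→W gives 8>4]
(C,P,Y): not NE [P1→D gives 9>7; P3→W gives 8>0]
(C,P,Z): not NE [P1→A gives 11>6; P2→Q gives 9>8; P3→W gives 8>5]
(C,P,W): not NE [P1→D gives 9>8; P2→S gives 8>5]
(C,Q,X): not NE [P1→B gives 8>2; P2→R gives 8>5; P3→Y gives 8>4]
(C,Q,Y): not NE [P1→A gives 7>1; P2→P gives 9>8]
(C,Q,Z): not NE [P1→D gives 5>0; P3→Y gives 8>6]
(C,Q,W): not NE [P2→S gives 8>4; P3→Y gives 8>4]
(C,R,X): not NE [P1→D gives 8>0; P3→Z gives 9>8]
(C,R,Y): not NE [P1→D gives 9>2; P2→P gives 9>0; P3→Z gives 9>4]
(C,R,Z): not NE [P1→D gives 6>1; P2→Q gives 9>2]
(C,R,W): not NE [P2→S gives 8>3; P3→Z gives 9>8]
(C,S,X): not NE [P2→R gives 8>1; P3→Z gives 5>3]
(C,S,Y): not NE [P2→P gives 9>1]
(C,S,Z): not NE [P1→D gives 9>3; P2→Q gives 9>4]
(C,S,W): not NE [P1→D gives 9>8; P3→Z gives 5>4]
(D,P,X): not NE [P1→A gives 9>3; P2→Q gives 9>8]
(D,P,Y): not NE [P2→S gives 7>0; P3→X gives 6>3]
(D,P,Z): not NE [P1→A gives 11>9; P3→X gives 6>2]
(D,P,W): not NE [P2→R gives 5>4; P3→X gives 6>1]
(D,Q,X): not NE [P1→B gives 8>5; P3→Y gives 8>5]
(D,Q,Y): not NE [P1→A gives 7>0; P2→S gives 7>0]
(D,Q,Z): not NE [P2→P gives 8>3; P3→Y gives 8>5]
(D,Q,W): not NE [P1→C gives 8>4; P2→R gives 5>1; P3→Y gives 8>5]
(D,R,X): not NE [P2→Q gives 9>2]
(D,R,Y): not NE [P2→S gives 7>3; P3→X gives 9>6]
(D,R,Z): not NE [P2→P gives 8>7; P3→X gives 9>5]
(D,R,W): not NE [P1→C gives 9>3; P3→X gives 9>5]
(D,S,X): not NE [P1→C gives 8>0; P2→Q gives 9>5; P3→Z gives 2>0]
(D,S,Y): not NE [P1→C gives 8>2; P3→Z gives 2>1]
(D,S,Z): not NE [P2→P gives 8>5]
(D,S,W): not NE [P2→R gives 5>2; P3→Z gives 2>0]

PSNE = {(A,P,Z), (A,Q,Y)}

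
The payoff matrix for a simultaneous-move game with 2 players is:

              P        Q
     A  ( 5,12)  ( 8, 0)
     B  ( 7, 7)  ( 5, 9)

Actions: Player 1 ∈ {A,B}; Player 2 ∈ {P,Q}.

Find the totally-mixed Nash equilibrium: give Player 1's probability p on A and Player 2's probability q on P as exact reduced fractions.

(p,q) = (1/7, 3/5)

P1 indiff ⇒ q·5+(1-q)·8 = q·7+(1-q)·5 ⇒ q(-2) = (1-q)(-3) ⇒ q = 3/5
P2 indiff ⇒ p·12+(1-p)·7 = p·0+(1-p)·9 ⇒ p(12) = (1-p)(2) ⇒ p = 1/7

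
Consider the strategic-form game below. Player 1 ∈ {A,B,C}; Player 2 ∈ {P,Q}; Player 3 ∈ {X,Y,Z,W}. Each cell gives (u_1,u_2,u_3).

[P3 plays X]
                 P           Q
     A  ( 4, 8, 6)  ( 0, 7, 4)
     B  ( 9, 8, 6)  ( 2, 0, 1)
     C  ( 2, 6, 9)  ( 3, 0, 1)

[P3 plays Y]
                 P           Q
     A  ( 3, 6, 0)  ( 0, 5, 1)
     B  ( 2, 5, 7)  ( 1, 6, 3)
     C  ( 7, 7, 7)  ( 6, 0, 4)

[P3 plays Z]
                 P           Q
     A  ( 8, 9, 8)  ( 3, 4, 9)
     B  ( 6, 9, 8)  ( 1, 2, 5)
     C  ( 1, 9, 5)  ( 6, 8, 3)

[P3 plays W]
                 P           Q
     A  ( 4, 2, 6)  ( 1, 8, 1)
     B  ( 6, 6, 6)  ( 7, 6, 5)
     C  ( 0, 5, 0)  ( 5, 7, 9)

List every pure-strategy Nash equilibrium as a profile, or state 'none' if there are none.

PSNE = {(A,P,Z), (B,Q,W)}

(A,P,X): not NE [P1→B gives 9>4; P3→Z gives 8>6]
(A,P,Y): not NE [P1→C gives 7>3; P3→Z gives 8>0]
(A,P,Z): NE
(A,P,W): not NE [P1→B gives 6>4; P2→Q gives 8>2; P3→Z gives 8>6]
(A,Q,X): not NE [P1→C gives 3>0; P2→P gives 8>7; P3→Z gives 9>4]
(A,Q,Y): not NE [P1→C gives 6>0; P2→P gives 6>5; P3→Z gives 9>1]
(A,Q,Z): not NE [P1→C gives 6>3; P2→P gives 9>4]
(A,Q,W): not NE [P1→B gives 7>1; P3→Z gives 9>1]
(B,P,X): not NE [P3→Z gives 8>6]
(B,P,Y): not NE [P1→C gives 7>2; P2→Q gives 6>5; P3→Z gives 8>7]
(B,P,Z): not NE [P1→A gives 8>6]
(B,P,W): not NE [P3→Z gives 8>6]
(B,Q,X): not NE [P1→C gives 3>2; P2→P gives 8>0; P3→W gives 5>1]
(B,Q,Y): not NE [P1→C gives 6>1; P3→W gives 5>3]
(B,Q,Z): not NE [P1→C gives 6>1; P2→P gives 9>2]
(B,Q,W): NE
(C,P,X): not NE [P1→B gives 9>2]
(C,P,Y): not NE [P3→X gives 9>7]
(C,P,Z): not NE [P1→A gives 8>1; P3→X gives 9>5]
(C,P,W): not NE [P1→B gives 6>0; P2→Q gives 7>5; P3→X gives 9>0]
(C,Q,X): not NE [P2→P gives 6>0; P3→W gives 9>1]
(C,Q,Y): not NE [P2→P gives 7>0; P3→W gives 9>4]
(C,Q,Z): not NE [P2→P gives 9>8; P3→W gives 9>3]
(C,Q,W): not NE [P1→B gives 7>5]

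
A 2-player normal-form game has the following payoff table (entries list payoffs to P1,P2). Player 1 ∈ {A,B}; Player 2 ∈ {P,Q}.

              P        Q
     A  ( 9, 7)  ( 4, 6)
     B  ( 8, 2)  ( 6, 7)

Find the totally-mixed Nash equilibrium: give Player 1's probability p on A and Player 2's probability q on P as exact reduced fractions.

P1 indiff ⇒ q·9+(1-q)·4 = q·8+(1-q)·6 ⇒ q(1) = (1-q)(2) ⇒ q = 2/3
P2 indiff ⇒ p·7+(1-p)·2 = p·6+(1-p)·7 ⇒ p(1) = (1-p)(5) ⇒ p = 5/6

(p,q) = (5/6, 2/3)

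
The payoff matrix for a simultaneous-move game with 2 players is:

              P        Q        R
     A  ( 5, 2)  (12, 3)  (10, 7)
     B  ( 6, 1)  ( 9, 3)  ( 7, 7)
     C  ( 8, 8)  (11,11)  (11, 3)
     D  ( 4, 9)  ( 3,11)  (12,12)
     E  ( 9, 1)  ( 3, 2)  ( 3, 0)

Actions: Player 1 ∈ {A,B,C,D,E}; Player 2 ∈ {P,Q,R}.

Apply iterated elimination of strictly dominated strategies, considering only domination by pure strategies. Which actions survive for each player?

Remaining: P1:{A,C,D} P2:{Q,R}

P1 drop B (C beats it: P:8>6 Q:11>9 R:11>7)
P2 drop P (Q beats it: A:3>2 C:11>8 D:11>9 E:2>1)
P1 drop E (A beats it: Q:12>3 R:10>3)
P1→{A,C,D} P2→{Q,R}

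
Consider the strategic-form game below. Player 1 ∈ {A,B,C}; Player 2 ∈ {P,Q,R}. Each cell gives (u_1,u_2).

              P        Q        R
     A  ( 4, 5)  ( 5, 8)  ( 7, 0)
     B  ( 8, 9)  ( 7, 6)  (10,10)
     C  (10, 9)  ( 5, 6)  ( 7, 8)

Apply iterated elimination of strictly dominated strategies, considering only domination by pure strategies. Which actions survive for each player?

P1 drop A (B beats it: P:8>4 Q:7>5 R:10>7)
P2 drop Q (P beats it: B:9>6 C:9>6)
P1→{B,C} P2→{P,R}

Remaining: P1:{B,C} P2:{P,R}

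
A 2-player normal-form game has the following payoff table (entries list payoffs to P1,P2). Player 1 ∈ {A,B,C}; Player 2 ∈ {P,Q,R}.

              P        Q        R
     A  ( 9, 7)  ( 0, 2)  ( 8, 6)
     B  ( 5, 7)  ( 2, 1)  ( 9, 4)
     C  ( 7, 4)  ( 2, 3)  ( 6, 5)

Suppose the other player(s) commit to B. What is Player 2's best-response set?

argmax u_2 = {P}

u_2(P vs B) = 7
u_2(Q vs B) = 1
u_2(R vs B) = 4
max payoff 7 at {P}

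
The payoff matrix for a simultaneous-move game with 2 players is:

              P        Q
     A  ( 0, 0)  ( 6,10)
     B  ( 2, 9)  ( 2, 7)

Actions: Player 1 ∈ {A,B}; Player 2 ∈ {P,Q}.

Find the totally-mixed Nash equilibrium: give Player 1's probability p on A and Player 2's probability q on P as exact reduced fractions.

P1 indiff ⇒ q·0+(1-q)·6 = q·2+(1-q)·2 ⇒ q(-2) = (1-q)(-4) ⇒ q = 2/3
P2 indiff ⇒ p·0+(1-p)·9 = p·10+(1-p)·7 ⇒ p(-10) = (1-p)(-2) ⇒ p = 1/6

(p,q) = (1/6, 2/3)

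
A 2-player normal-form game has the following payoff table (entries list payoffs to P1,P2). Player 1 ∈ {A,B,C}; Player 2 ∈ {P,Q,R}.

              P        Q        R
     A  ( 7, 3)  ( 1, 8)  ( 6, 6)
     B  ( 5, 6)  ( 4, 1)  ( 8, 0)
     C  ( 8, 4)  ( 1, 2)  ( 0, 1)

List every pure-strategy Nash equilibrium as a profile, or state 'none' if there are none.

(A,P): not NE [P1→C gives 8>7; P2→Q gives 8>3]
(A,Q): not NE [P1→B gives 4>1]
(A,R): not NE [P1→B gives 8>6; P2→Q gives 8>6]
(B,P): not NE [P1→C gives 8>5]
(B,Q): not NE [P2→P gives 6>1]
(B,R): not NE [P2→P gives 6>0]
(C,P): NE
(C,Q): not NE [P1→B gives 4>1; P2→P gives 4>2]
(C,R): not NE [P1→B gives 8>0; P2→P gives 4>1]

Nash profiles: (C,P)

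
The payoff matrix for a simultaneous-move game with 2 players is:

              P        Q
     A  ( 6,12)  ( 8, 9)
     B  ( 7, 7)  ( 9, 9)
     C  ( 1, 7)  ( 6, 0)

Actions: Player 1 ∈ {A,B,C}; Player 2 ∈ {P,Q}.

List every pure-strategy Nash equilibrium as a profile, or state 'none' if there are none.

(A,P): not NE [P1→B gives 7>6]
(A,Q): not NE [P1→B gives 9>8; P2→P gives 12>9]
(B,P): not NE [P2→Q gives 9>7]
(B,Q): NE
(C,P): not NE [P1→B gives 7>1]
(C,Q): not NE [P1→B gives 9>6; P2→P gives 7>0]

PSNE = {(B,Q)}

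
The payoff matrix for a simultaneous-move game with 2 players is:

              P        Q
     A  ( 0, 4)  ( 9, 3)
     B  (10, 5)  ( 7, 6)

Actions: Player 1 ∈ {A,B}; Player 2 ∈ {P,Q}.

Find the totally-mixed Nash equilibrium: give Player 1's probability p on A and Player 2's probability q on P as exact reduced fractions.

(p,q) = (1/2, 1/6)

P1 indiff ⇒ q·0+(1-q)·9 = q·10+(1-q)·7 ⇒ q(-10) = (1-q)(-2) ⇒ q = 1/6
P2 indiff ⇒ p·4+(1-p)·5 = p·3+(1-p)·6 ⇒ p(1) = (1-p)(1) ⇒ p = 1/2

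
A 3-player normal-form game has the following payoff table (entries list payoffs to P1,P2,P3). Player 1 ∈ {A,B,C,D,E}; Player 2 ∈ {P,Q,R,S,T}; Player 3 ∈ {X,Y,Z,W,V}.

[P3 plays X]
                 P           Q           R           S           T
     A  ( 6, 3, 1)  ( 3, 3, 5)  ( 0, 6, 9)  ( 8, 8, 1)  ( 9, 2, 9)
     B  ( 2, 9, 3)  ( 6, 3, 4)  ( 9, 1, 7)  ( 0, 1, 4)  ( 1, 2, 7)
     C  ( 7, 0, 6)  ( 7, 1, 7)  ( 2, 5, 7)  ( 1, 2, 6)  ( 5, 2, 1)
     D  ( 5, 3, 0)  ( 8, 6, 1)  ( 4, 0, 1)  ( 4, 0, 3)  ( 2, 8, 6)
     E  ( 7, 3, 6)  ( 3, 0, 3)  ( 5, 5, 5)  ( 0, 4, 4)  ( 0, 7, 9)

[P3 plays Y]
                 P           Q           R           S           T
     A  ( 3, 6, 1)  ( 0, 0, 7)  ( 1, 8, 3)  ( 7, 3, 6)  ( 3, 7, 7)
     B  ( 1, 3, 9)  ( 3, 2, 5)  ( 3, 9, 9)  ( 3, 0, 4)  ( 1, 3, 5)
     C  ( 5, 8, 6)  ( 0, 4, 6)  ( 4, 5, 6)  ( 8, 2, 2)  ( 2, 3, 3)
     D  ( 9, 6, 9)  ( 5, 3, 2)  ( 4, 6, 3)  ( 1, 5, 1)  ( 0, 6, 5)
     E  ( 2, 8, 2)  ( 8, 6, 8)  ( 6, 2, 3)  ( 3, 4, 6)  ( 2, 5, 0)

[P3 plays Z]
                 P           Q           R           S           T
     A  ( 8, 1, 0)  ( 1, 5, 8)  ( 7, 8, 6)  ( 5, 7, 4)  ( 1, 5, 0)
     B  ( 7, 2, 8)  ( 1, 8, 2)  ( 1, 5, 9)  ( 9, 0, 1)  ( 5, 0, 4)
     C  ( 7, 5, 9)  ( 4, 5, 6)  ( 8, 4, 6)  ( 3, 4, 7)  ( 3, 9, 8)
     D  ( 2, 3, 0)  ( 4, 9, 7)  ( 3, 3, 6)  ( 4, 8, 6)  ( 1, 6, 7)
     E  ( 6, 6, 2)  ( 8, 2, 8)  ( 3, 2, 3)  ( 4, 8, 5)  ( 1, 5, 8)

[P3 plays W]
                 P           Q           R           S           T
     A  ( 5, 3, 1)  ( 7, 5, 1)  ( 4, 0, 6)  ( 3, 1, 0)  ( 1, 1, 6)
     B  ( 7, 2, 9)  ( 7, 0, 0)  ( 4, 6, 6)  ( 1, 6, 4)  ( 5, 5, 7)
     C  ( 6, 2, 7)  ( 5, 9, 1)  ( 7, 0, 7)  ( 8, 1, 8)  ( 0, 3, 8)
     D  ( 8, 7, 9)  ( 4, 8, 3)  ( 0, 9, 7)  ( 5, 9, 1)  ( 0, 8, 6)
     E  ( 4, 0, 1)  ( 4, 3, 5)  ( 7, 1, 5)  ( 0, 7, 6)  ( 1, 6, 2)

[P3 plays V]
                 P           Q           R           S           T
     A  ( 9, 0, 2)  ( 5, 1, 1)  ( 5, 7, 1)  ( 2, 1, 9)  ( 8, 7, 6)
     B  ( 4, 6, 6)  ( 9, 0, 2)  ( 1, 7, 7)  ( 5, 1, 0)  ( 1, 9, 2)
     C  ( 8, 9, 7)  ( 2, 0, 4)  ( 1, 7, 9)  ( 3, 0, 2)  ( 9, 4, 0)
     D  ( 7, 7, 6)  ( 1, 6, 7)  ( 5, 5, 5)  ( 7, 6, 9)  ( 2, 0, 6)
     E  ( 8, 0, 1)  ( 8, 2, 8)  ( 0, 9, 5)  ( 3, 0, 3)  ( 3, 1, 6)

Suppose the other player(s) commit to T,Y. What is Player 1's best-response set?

u_1(A vs T,Y) = 3
u_1(B vs T,Y) = 1
u_1(C vs T,Y) = 2
u_1(D vs T,Y) = 0
u_1(E vs T,Y) = 2
max payoff 3 at {A}

BR_1 = {A}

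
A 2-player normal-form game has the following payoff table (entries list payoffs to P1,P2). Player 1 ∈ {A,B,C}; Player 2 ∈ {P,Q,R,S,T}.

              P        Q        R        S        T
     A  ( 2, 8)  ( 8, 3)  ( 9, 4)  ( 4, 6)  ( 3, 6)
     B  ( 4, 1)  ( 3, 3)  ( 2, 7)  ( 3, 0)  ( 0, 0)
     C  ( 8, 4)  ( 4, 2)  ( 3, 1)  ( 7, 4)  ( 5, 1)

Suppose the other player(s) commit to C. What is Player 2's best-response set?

u_2(P vs C) = 4
u_2(Q vs C) = 2
u_2(R vs C) = 1
u_2(S vs C) = 4
u_2(T vs C) = 1
max payoff 4 at {P,S}

BR_2 = {P,S}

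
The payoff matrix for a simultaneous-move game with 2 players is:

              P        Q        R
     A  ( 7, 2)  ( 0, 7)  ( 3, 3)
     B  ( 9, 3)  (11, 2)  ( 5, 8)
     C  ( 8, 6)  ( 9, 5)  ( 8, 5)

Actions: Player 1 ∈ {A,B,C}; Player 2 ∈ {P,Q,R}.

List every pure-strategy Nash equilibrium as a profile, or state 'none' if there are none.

(A,P): not NE [P1→B gives 9>7; P2→Q gives 7>2]
(A,Q): not NE [P1→B gives 11>0]
(A,R): not NE [P1→C gives 8>3; P2→Q gives 7>3]
(B,P): not NE [P2→R gives 8>3]
(B,Q): not NE [P2→R gives 8>2]
(B,R): not NE [P1→C gives 8>5]
(C,P): not NE [P1→B gives 9>8]
(C,Q): not NE [P1→B gives 11>9; P2→P gives 6>5]
(C,R): not NE [P2→P gives 6>5]

PSNE: ∅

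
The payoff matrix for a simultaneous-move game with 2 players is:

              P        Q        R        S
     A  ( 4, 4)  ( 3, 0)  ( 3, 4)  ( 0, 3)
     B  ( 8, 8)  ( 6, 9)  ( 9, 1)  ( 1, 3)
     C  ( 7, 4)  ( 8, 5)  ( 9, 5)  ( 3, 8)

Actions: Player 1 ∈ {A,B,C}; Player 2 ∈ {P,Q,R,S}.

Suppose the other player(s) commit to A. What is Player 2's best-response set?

u_2(P vs A) = 4
u_2(Q vs A) = 0
u_2(R vs A) = 4
u_2(S vs A) = 3
max payoff 4 at {P,R}

P2 best: {P,R}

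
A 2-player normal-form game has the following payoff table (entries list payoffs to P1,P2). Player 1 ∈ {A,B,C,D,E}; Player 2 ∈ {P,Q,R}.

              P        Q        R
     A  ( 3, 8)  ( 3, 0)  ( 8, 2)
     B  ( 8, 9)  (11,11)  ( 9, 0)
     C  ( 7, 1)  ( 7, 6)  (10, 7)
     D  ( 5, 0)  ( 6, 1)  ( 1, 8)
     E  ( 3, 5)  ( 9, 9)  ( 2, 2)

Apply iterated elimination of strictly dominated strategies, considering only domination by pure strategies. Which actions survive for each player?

Remaining: P1:{B,C} P2:{Q,R}

P1 drop A (B beats it: P:8>3 Q:11>3 R:9>8)
P1 drop D (B beats it: P:8>5 Q:11>6 R:9>1)
P1 drop E (B beats it: P:8>3 Q:11>9 R:9>2)
P2 drop P (Q beats it: B:11>9 C:6>1)
P1→{B,C} P2→{Q,R}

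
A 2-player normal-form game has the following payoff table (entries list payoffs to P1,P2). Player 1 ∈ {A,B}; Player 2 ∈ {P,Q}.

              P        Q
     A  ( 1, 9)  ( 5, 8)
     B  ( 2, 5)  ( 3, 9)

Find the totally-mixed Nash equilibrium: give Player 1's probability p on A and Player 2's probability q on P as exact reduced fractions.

(p,q) = (4/5, 2/3)

P1 indiff ⇒ q·1+(1-q)·5 = q·2+(1-q)·3 ⇒ q(-1) = (1-q)(-2) ⇒ q = 2/3
P2 indiff ⇒ p·9+(1-p)·5 = p·8+(1-p)·9 ⇒ p(1) = (1-p)(4) ⇒ p = 4/5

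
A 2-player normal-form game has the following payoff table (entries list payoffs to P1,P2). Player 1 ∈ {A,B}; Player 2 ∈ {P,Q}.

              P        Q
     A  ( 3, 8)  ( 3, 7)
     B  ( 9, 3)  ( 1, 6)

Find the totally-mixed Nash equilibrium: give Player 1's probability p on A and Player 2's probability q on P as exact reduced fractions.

P1 indiff ⇒ q·3+(1-q)·3 = q·9+(1-q)·1 ⇒ q(-6) = (1-q)(-2) ⇒ q = 1/4
P2 indiff ⇒ p·8+(1-p)·3 = p·7+(1-p)·6 ⇒ p(1) = (1-p)(3) ⇒ p = 3/4

P1 mixes 3/4 on A; P2 mixes 1/4 on P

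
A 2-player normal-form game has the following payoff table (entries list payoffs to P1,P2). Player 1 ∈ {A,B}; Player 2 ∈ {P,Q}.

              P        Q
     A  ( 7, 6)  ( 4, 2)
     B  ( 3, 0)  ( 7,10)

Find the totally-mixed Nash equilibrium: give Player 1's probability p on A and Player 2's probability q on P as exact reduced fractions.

P1 indiff ⇒ q·7+(1-q)·4 = q·3+(1-q)·7 ⇒ q(4) = (1-q)(3) ⇒ q = 3/7
P2 indiff ⇒ p·6+(1-p)·0 = p·2+(1-p)·10 ⇒ p(4) = (1-p)(10) ⇒ p = 5/7

p=5/7, q=3/7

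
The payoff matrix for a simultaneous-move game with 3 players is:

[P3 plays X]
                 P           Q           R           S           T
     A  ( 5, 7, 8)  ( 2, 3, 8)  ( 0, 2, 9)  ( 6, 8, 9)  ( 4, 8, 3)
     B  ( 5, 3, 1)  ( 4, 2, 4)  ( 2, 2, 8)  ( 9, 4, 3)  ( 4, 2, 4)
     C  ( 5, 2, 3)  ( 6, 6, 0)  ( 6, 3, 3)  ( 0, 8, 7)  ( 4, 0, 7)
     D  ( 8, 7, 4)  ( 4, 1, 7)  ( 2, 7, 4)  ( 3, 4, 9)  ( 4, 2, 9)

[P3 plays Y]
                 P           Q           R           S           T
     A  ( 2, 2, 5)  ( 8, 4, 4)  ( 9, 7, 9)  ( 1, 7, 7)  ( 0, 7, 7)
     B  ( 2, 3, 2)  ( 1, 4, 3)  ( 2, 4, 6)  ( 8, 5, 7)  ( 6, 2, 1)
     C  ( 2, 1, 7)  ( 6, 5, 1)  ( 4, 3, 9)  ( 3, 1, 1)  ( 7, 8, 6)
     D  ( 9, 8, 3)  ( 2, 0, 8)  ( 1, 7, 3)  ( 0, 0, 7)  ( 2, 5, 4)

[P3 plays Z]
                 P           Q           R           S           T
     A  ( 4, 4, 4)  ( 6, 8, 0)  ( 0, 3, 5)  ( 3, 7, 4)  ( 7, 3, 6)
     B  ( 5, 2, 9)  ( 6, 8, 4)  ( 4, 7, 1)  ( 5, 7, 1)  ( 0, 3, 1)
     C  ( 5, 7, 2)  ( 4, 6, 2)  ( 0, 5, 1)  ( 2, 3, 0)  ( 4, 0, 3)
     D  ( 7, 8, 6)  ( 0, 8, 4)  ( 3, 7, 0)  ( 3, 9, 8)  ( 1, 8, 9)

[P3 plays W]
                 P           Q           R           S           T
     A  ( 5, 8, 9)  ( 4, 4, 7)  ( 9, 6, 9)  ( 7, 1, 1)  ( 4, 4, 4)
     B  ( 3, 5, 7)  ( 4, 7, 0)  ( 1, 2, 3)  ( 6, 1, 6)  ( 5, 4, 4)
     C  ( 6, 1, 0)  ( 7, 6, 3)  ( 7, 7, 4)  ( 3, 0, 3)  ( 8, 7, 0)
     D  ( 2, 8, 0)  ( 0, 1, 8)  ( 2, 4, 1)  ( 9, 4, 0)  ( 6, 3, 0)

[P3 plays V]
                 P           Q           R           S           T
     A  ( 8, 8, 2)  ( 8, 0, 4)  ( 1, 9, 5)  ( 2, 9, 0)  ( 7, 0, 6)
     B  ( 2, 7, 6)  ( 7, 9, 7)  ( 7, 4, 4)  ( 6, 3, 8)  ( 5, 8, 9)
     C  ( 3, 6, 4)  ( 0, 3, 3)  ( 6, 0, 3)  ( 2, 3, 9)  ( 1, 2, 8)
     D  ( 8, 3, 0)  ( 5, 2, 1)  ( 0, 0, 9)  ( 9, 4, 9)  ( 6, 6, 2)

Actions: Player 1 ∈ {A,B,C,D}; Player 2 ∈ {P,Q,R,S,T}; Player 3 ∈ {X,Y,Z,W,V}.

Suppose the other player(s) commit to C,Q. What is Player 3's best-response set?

argmax u_3 = {W,V}

u_3(X vs C,Q) = 0
u_3(Y vs C,Q) = 1
u_3(Z vs C,Q) = 2
u_3(W vs C,Q) = 3
u_3(V vs C,Q) = 3
max payoff 3 at {W,V}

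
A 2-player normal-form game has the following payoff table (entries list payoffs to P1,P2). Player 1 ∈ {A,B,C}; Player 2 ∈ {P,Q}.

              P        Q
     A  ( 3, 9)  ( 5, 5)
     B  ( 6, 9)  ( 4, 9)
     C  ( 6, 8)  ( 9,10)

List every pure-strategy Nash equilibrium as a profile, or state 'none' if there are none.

PSNE = {(B,P), (C,Q)}

(A,P): not NE [P1→C gives 6>3]
(A,Q): not NE [P1→C gives 9>5; P2→P gives 9>5]
(B,P): NE
(B,Q): not NE [P1→C gives 9>4]
(C,P): not NE [P2→Q gives 10>8]
(C,Q): NE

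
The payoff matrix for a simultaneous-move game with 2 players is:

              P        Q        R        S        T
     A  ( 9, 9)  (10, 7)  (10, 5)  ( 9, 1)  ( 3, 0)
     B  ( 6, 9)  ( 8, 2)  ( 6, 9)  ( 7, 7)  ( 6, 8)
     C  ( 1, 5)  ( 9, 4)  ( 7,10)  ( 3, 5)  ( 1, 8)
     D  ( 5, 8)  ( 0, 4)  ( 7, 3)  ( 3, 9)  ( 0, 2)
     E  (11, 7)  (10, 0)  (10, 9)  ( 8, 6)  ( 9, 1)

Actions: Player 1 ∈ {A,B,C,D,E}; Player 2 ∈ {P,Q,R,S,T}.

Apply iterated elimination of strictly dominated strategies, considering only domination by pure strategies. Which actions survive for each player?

P1 drop B (E beats it: P:11>6 Q:10>8 R:10>6 S:8>7 T:9>6)
P1 drop C (A beats it: P:9>1 Q:10>9 R:10>7 S:9>3 T:3>1)
P1 drop D (A beats it: P:9>5 Q:10>0 R:10>7 S:9>3 T:3>0)
P2 drop Q (P beats it: A:9>7 E:7>0)
P2 drop S (P beats it: A:9>1 E:7>6)
P2 drop T (P beats it: A:9>0 E:7>1)
P1→{A,E} P2→{P,R}

Survivors P1:{A,E} P2:{P,R}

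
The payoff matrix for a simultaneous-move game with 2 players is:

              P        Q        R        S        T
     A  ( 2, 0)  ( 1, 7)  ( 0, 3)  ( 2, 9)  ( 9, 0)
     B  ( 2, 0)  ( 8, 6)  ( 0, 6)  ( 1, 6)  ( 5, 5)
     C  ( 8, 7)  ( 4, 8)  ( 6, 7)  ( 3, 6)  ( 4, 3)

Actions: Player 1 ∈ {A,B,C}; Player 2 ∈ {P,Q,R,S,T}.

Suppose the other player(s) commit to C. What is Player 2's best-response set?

u_2(P vs C) = 7
u_2(Q vs C) = 8
u_2(R vs C) = 7
u_2(S vs C) = 6
u_2(T vs C) = 3
max payoff 8 at {Q}

P2 best: {Q}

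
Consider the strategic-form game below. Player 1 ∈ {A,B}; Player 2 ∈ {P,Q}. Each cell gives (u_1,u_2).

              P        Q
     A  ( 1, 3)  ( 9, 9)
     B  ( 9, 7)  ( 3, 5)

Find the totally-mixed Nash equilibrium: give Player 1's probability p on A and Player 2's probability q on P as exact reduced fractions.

(p,q) = (1/4, 3/7)

P1 indiff ⇒ q·1+(1-q)·9 = q·9+(1-q)·3 ⇒ q(-8) = (1-q)(-6) ⇒ q = 3/7
P2 indiff ⇒ p·3+(1-p)·7 = p·9+(1-p)·5 ⇒ p(-6) = (1-p)(-2) ⇒ p = 1/4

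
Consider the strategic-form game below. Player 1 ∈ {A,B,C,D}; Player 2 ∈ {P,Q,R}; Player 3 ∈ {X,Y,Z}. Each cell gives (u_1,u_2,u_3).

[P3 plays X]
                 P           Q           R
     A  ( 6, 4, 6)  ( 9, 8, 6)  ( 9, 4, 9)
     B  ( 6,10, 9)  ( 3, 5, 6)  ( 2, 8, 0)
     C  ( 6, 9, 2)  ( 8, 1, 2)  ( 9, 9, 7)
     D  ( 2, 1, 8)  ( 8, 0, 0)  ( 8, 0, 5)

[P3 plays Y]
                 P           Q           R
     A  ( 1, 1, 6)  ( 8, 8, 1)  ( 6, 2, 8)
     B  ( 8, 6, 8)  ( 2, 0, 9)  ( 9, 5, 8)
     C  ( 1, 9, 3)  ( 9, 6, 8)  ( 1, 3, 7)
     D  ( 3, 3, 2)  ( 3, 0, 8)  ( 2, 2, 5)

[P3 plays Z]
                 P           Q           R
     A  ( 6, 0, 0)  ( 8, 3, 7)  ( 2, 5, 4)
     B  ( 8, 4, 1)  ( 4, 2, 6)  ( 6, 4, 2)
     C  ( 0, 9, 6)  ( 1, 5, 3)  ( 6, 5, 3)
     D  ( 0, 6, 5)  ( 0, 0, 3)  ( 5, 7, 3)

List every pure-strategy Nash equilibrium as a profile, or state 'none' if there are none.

(A,P,X): not NE [P2→Q gives 8>4]
(A,P,Y): not NE [P1→B gives 8>1; P2→Q gives 8>1]
(A,P,Z): not NE [P1→B gives 8>6; P2→R gives 5>0; P3→Y gives 6>0]
(A,Q,X): not NE [P3→Z gives 7>6]
(A,Q,Y): not NE [P1→C gives 9>8; P3→Z gives 7>1]
(A,Q,Z): not NE [P2→R gives 5>3]
(A,R,X): not NE [P2→Q gives 8>4]
(A,R,Y): not NE [P1→B gives 9>6; P2→Q gives 8>2; P3→X gives 9>8]
(A,R,Z): not NE [P1→C gives 6>2; P3→X gives 9>4]
(B,P,X): NE
(B,P,Y): not NE [P3→X gives 9>8]
(B,P,Z): not NE [P3→X gives 9>1]
(B,Q,X): not NE [P1→A gives 9>3; P2→P gives 10>5; P3→Y gives 9>6]
(B,Q,Y): not NE [P1→C gives 9>2; P2→P gives 6>0]
(B,Q,Z): not NE [P1→A gives 8>4; P2→R gives 4>2; P3→Y gives 9>6]
(B,R,X): not NE [P1→C gives 9>2; P2→P gives 10>8; P3→Y gives 8>0]
(B,R,Y): not NE [P2→P gives 6>5]
(B,R,Z): not NE [P3→Y gives 8>2]
(C,P,X): not NE [P3→Z gives 6>2]
(C,P,Y): not NE [P1→B gives 8>1; P3→Z gives 6>3]
(C,P,Z): not NE [P1→B gives 8>0]
(C,Q,X): not NE [P1→A gives 9>8; P2→R gives 9>1; P3→Y gives 8>2]
(C,Q,Y): not NE [P2→P gives 9>6]
(C,Q,Z): not NE [P1→A gives 8>1; P2→P gives 9>5; P3→Y gives 8>3]
(C,R,X): NE
(C,R,Y): not NE [P1→B gives 9>1; P2→P gives 9>3]
(C,R,Z): not NE [P2→P gives 9>5; P3→Y gives 7>3]
(D,P,X): not NE [P1→C gives 6>2]
(D,P,Y): not NE [P1→B gives 8>3; P3→X gives 8>2]
(D,P,Z): not NE [P1→B gives 8>0; P2→R gives 7>6; P3→X gives 8>5]
(D,Q,X): not NE [P1→A gives 9>8; P2→P gives 1>0; P3→Y gives 8>0]
(D,Q,Y): not NE [P1→C gives 9>3; P2→P gives 3>0]
(D,Q,Z): not NE [P1→A gives 8>0; P2→R gives 7>0; P3→Y gives 8>3]
(D,R,X): not NE [P1→C gives 9>8; P2→P gives 1>0]
(D,R,Y): not NE [P1→B gives 9>2; P2→P gives 3>2]
(D,R,Z): not NE [P1→C gives 6>5; P3→Y gives 5>3]

NE set: (B,P,X), (C,R,X)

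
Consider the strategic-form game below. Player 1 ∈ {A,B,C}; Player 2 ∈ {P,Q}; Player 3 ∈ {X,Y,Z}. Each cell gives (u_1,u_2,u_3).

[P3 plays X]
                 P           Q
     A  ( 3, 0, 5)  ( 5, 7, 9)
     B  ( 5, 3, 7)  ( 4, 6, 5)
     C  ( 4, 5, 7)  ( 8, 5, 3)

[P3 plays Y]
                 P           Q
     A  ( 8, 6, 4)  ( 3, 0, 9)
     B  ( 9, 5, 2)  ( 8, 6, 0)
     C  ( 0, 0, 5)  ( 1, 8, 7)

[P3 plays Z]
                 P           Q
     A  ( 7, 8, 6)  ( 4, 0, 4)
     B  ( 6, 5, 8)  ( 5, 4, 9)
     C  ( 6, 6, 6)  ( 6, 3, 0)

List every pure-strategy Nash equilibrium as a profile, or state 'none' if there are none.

(A,P,X): not NE [P1→B gives 5>3; P2→Q gives 7>0; P3→Z gives 6>5]
(A,P,Y): not NE [P1→B gives 9>8; P3→Z gives 6>4]
(A,P,Z): NE
(A,Q,X): not NE [P1→C gives 8>5]
(A,Q,Y): not NE [P1→B gives 8>3; P2→P gives 6>0]
(A,Q,Z): not NE [P1→C gives 6>4; P2→P gives 8>0; P3→Y gives 9>4]
(B,P,X): not NE [P2→Q gives 6>3; P3→Z gives 8>7]
(B,P,Y): not NE [P2→Q gives 6>5; P3→Z gives 8>2]
(B,P,Z): not NE [P1→A gives 7>6]
(B,Q,X): not NE [P1→C gives 8>4; P3→Z gives 9>5]
(B,Q,Y): not NE [P3→Z gives 9>0]
(B,Q,Z): not NE [P1→C gives 6>5; P2→P gives 5>4]
(C,P,X): not NE [P1→B gives 5>4]
(C,P,Y): not NE [P1→B gives 9>0; P2→Q gives 8>0; P3→X gives 7>5]
(C,P,Z): not NE [P1→A gives 7>6; P3→X gives 7>6]
(C,Q,X): not NE [P3→Y gives 7>3]
(C,Q,Y): not NE [P1→B gives 8>1]
(C,Q,Z): not NE [P2→P gives 6>3; P3→Y gives 7>0]

NE set: (A,P,Z)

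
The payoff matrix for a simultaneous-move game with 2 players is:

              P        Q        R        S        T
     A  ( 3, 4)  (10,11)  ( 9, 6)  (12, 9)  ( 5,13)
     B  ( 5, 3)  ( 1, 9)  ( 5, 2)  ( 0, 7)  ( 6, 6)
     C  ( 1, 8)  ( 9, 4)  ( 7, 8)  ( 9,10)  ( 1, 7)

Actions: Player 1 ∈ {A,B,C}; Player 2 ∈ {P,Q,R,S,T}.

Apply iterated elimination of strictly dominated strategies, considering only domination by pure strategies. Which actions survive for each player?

P1 drop C (A beats it: P:3>1 Q:10>9 R:9>7 S:12>9 T:5>1)
P2 drop P (Q beats it: A:11>4 B:9>3)
P2 drop R (Q beats it: A:11>6 B:9>2)
P2 drop S (Q beats it: A:11>9 B:9>7)
P1→{A,B} P2→{Q,T}

Remaining: P1:{A,B} P2:{Q,T}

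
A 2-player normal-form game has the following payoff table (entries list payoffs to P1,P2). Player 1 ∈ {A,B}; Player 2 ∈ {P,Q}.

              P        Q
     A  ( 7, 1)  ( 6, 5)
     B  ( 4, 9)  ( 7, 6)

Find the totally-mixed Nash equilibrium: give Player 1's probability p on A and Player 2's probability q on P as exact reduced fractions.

p=3/7, q=1/4

P1 indiff ⇒ q·7+(1-q)·6 = q·4+(1-q)·7 ⇒ q(3) = (1-q)(1) ⇒ q = 1/4
P2 indiff ⇒ p·1+(1-p)·9 = p·5+(1-p)·6 ⇒ p(-4) = (1-p)(-3) ⇒ p = 3/7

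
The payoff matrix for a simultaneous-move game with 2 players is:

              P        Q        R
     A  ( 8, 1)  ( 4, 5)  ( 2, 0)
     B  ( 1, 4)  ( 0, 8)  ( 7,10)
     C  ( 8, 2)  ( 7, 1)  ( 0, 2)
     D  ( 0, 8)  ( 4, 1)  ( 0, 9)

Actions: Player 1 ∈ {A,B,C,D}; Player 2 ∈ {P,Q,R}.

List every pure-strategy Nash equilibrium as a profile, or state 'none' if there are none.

(A,P): not NE [P2→Q gives 5>1]
(A,Q): not NE [P1→C gives 7>4]
(A,R): not NE [P1→B gives 7>2; P2→Q gives 5>0]
(B,P): not NE [P1→C gives 8>1; P2→R gives 10>4]
(B,Q): not NE [P1→C gives 7>0; P2→R gives 10>8]
(B,R): NE
(C,P): NE
(C,Q): not NE [P2→R gives 2>1]
(C,R): not NE [P1→B gives 7>0]
(D,P): not NE [P1→C gives 8>0; P2→R gives 9>8]
(D,Q): not NE [P1→C gives 7>4; P2→R gives 9>1]
(D,R): not NE [P1→B gives 7>0]

NE set: (B,R), (C,P)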